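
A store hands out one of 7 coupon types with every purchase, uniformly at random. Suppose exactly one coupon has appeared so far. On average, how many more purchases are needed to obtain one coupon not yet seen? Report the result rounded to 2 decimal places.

1.17

Each purchase yields a new coupon with probability (7-1)/7 = 6/7, so the wait is geometric with mean 7/6.
E = 7/6 = 1.167.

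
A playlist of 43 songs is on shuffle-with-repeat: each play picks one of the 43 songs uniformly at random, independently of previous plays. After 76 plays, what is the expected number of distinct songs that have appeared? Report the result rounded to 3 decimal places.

35.809

For each song, P(seen in 76 plays) = 1 - (42/43)^76 = 0.8328.
By linearity of expectation, E[distinct seen] = 43·(1 - (42/43)^76) = 35.8086.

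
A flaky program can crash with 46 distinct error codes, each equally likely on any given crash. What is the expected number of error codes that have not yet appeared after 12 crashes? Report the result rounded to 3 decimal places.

35.336

For each error code, P(unseen after 12) = (45/46)^12 = 0.7682.
By linearity of expectation, E[unseen] = 46·(45/46)^12 = 35.3357.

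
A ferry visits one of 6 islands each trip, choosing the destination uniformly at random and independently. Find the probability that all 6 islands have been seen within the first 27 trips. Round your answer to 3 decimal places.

0.957

Let A_i be the event that island i is missing after 27 trips. By inclusion–exclusion on the A_i,
P(all seen) = Σ_{j=0}^{6} (-1)^j C(6,j)((6-j)/6)^27
= 1.0000 - 0.0437 + 0.0003 - 0.0000 + 0.0000 - 0.0000 + 0.0000
= 0.9566.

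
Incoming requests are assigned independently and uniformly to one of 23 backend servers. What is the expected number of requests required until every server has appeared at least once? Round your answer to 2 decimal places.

Split into phases: going from k distinct to k+1 distinct takes on average 23/(23-k) requests.
E[T] = 23/23 + 23/22 + 23/21 + ... + 23/2 + 23/1 = 23·H_{23}.
H_{23} = 3.734, so E[T] = 85.889.

85.89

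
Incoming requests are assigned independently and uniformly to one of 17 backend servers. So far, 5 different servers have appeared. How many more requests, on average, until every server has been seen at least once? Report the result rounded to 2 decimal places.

52.75

With k distinct servers already seen, the next new one takes an expected 17/(17-k) requests.
Sum over k = 5,...,16: E = 17/12 + 17/11 + 17/10 + ... + 17/2 + 17/1 = 52.755.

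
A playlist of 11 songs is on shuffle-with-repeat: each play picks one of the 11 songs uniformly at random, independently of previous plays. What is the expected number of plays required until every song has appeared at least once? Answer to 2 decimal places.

Split into phases: going from k distinct to k+1 distinct takes on average 11/(11-k) plays.
E[T] = 11/11 + 11/10 + 11/9 + ... + 11/2 + 11/1 = 11·H_{11}.
H_{11} = 3.020, so E[T] = 33.219.

33.22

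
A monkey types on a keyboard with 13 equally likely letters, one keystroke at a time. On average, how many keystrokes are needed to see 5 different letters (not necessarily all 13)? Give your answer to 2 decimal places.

6.01

With k distinct letters already seen, the next new one arrives after an expected 13/(13-k) keystrokes.
Sum over k = 0,...,4: E = 13/13 + 13/12 + 13/11 + 13/10 + 13/9 = 6.010.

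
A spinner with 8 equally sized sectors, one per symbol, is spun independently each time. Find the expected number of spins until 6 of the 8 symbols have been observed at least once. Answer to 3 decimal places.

With k distinct symbols already seen, the next new one arrives after an expected 8/(8-k) spins.
Sum over k = 0,...,5: E = 8/8 + 8/7 + 8/6 + 8/5 + 8/4 + 8/3 = 9.7429.

9.743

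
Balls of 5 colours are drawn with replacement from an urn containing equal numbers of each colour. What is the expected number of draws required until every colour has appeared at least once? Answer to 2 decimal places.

11.42

The wait to go from k to k+1 distinct colours is geometric with mean 5/(5-k).
E[T] = 5/5 + 5/4 + 5/3 + 5/2 + 5/1 = 5·H_{5}.
H_{5} = 2.283, so E[T] = 11.417.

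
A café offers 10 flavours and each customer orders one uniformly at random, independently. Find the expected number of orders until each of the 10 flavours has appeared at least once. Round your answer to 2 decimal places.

Split into phases: going from k distinct to k+1 distinct takes on average 10/(10-k) orders.
E[T] = 10/10 + 10/9 + 10/8 + ... + 10/2 + 10/1 = 10·H_{10}.
H_{10} = 2.929, so E[T] = 29.290.

29.29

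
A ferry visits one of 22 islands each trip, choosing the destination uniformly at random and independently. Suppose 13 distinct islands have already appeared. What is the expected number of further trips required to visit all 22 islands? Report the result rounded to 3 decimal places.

62.237

With k distinct islands already seen, the next new one takes an expected 22/(22-k) trips.
Sum over k = 13,...,21: E = 22/9 + 22/8 + 22/7 + ... + 22/2 + 22/1 = 62.2373.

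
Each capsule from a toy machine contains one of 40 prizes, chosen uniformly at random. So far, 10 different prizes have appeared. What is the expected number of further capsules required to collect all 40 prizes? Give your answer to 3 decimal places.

159.799

The wait to go from k to k+1 distinct prizes is geometric with mean 40/(40-k).
Sum over k = 10,...,39: E = 40/30 + 40/29 + 40/28 + ... + 40/2 + 40/1 = 159.7995.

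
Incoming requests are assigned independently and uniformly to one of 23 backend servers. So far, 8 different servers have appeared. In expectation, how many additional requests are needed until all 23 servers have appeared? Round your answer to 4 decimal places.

With k distinct servers already seen, the next new one takes an expected 23/(23-k) requests.
Sum over k = 8,...,22: E = 23/15 + 23/14 + 23/13 + ... + 23/2 + 23/1 = 76.31927.

76.3193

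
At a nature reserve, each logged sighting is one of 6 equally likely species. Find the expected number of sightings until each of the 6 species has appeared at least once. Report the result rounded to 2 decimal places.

14.70

The wait to go from k to k+1 distinct species is geometric with mean 6/(6-k).
E[T] = 6/6 + 6/5 + 6/4 + 6/3 + 6/2 + 6/1 = 6·H_{6}.
H_{6} = 2.450, so E[T] = 14.700.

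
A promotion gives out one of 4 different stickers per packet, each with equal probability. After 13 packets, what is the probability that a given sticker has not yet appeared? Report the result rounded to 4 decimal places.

Each packet misses the fixed sticker with probability (4-1)/4 = 3/4, independently.
P(still missing after 13) = (3/4)^13 = 0.02376.

0.0238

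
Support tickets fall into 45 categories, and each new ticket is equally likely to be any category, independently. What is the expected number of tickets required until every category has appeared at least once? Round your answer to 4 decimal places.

197.7727

The wait to go from k to k+1 distinct categories is geometric with mean 45/(45-k).
E[T] = 45/45 + 45/44 + 45/43 + ... + 45/2 + 45/1 = 45·H_{45}.
H_{45} = 4.39495, so E[T] = 197.77267.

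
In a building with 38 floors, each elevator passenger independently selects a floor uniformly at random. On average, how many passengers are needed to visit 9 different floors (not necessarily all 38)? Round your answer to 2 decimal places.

Going from k to k+1 distinct takes a geometric number of passengers with mean 38/(38-k).
Sum over k = 0,...,8: E = 38/38 + 38/37 + 38/36 + ... + 38/31 + 38/30 = 10.117.

10.12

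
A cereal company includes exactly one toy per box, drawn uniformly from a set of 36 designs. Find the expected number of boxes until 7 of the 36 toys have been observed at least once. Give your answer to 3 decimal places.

With k distinct toys already seen, the next new one arrives after an expected 36/(36-k) boxes.
Sum over k = 0,...,6: E = 36/36 + 36/35 + 36/34 + ... + 36/31 + 36/30 = 7.6646.

7.665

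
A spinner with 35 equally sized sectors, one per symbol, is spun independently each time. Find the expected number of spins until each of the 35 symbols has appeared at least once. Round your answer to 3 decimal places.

The wait to go from k to k+1 distinct symbols is geometric with mean 35/(35-k).
E[T] = 35/35 + 35/34 + 35/33 + ... + 35/2 + 35/1 = 35·H_{35}.
H_{35} = 4.1468, so E[T] = 145.1373.

145.137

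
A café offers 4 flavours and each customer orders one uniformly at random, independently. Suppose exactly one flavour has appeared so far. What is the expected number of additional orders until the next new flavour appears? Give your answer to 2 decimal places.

1.33

The number of orders until the next new flavour is geometric with success probability 3/4, so its mean is 4/3.
E = 4/3 = 1.333.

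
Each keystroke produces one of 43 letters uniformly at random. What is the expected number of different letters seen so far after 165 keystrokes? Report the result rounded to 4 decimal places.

42.1143

For each letter, P(seen in 165 keystrokes) = 1 - (42/43)^165 = 0.97940.
By linearity of expectation, E[distinct seen] = 43·(1 - (42/43)^165) = 42.11426.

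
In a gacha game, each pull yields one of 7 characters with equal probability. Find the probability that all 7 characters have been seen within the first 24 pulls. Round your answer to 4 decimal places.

Let A_i be the event that character i is missing after 24 pulls. By inclusion–exclusion on the A_i,
P(all seen) = Σ_{j=0}^{7} (-1)^j C(7,j)((7-j)/7)^24
= 1.00000 - 0.17313 + 0.00653 - 0.00005 + 0.00000 - 0.00000 + 0.00000 - 0.00000
= 0.83335.

0.8334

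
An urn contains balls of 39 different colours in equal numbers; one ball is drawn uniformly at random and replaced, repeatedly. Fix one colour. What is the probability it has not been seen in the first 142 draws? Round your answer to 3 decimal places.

On each draw the fixed colour fails to appear with probability 38/39.
P(still missing after 142) = (38/39)^142 = 0.0250.

0.025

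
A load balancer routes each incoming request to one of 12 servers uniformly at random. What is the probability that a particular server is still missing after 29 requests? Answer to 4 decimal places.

0.0802

On each request the fixed server fails to appear with probability 11/12.
P(still missing after 29) = (11/12)^29 = 0.08019.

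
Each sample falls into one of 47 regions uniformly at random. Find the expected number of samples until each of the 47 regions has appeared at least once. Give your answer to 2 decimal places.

208.58

The wait to go from k to k+1 distinct regions is geometric with mean 47/(47-k).
E[T] = 47/47 + 47/46 + 47/45 + ... + 47/2 + 47/1 = 47·H_{47}.
H_{47} = 4.438, so E[T] = 208.584.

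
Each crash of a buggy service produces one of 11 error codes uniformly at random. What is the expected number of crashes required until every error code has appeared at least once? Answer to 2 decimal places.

The wait to go from k to k+1 distinct error codes is geometric with mean 11/(11-k).
E[T] = 11/11 + 11/10 + 11/9 + ... + 11/2 + 11/1 = 11·H_{11}.
H_{11} = 3.020, so E[T] = 33.219.

33.22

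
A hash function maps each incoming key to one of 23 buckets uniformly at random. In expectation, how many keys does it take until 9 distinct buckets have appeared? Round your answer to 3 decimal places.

11.103

Going from k to k+1 distinct takes a geometric number of keys with mean 23/(23-k).
Sum over k = 0,...,8: E = 23/23 + 23/22 + 23/21 + ... + 23/16 + 23/15 = 11.1028.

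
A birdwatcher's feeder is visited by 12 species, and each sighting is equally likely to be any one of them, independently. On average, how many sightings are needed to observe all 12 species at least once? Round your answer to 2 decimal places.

After k distinct species have appeared, the next sighting gives a new one with probability (12-k)/12, so the expected wait for the (k+1)-th is 12/(12-k).
E[T] = 12/12 + 12/11 + 12/10 + ... + 12/2 + 12/1 = 12·H_{12}.
H_{12} = 3.103, so E[T] = 37.239.

37.24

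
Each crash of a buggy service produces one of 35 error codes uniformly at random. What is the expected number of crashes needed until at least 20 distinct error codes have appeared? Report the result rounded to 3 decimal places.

28.999

Going from k to k+1 distinct takes a geometric number of crashes with mean 35/(35-k).
Sum over k = 0,...,19: E = 35/35 + 35/34 + 35/33 + ... + 35/17 + 35/16 = 28.9993.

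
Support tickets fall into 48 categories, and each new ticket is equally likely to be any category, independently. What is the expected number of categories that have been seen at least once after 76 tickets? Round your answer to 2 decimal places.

38.31

For each category, P(seen in 76 tickets) = 1 - (47/48)^76 = 0.798.
By linearity of expectation, E[distinct seen] = 48·(1 - (47/48)^76) = 38.310.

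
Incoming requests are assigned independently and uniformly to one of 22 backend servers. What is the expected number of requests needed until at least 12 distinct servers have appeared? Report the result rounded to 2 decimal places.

16.76

With k distinct servers already seen, the next new one arrives after an expected 22/(22-k) requests.
Sum over k = 0,...,11: E = 22/22 + 22/21 + 22/20 + ... + 22/12 + 22/11 = 16.761.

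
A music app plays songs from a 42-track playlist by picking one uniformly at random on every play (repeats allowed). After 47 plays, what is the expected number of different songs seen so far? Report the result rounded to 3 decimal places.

For each song, P(seen in 47 plays) = 1 - (41/42)^47 = 0.6778.
By linearity of expectation, E[distinct seen] = 42·(1 - (41/42)^47) = 28.4676.

28.468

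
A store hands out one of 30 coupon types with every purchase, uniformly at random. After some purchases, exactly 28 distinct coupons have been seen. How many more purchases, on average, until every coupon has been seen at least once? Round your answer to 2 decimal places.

The wait to go from k to k+1 distinct coupons is geometric with mean 30/(30-k).
Sum over k = 28,...,29: E = 30/2 + 30/1 = 45.000.

45.00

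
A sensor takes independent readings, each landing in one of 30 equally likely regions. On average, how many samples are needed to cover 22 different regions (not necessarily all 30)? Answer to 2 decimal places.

Going from k to k+1 distinct takes a geometric number of samples with mean 30/(30-k).
Sum over k = 0,...,21: E = 30/30 + 30/29 + 30/28 + ... + 30/10 + 30/9 = 38.314.

38.31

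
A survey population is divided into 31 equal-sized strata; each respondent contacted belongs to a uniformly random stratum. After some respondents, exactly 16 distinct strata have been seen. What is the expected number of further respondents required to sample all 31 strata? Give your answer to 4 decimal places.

102.8651

From k distinct to k+1 distinct takes on average 31/(31-k) respondents.
Sum over k = 16,...,30: E = 31/15 + 31/14 + 31/13 + ... + 31/2 + 31/1 = 102.86510.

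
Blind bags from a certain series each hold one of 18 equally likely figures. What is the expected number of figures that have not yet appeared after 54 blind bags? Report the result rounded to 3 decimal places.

For each figure, P(unseen after 54) = (17/18)^54 = 0.0457.
By linearity of expectation, E[unseen] = 18·(17/18)^54 = 0.8219.

0.822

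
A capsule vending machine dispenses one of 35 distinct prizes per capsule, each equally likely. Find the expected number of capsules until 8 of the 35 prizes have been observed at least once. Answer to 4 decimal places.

Going from k to k+1 distinct takes a geometric number of capsules with mean 35/(35-k).
Sum over k = 0,...,7: E = 35/35 + 35/34 + 35/33 + ... + 35/29 + 35/28 = 8.93636.

8.9364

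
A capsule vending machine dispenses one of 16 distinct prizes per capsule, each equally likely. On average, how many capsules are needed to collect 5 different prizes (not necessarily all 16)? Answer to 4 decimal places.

5.7736

Going from k to k+1 distinct takes a geometric number of capsules with mean 16/(16-k).
Sum over k = 0,...,4: E = 16/16 + 16/15 + 16/14 + 16/13 + 16/12 = 5.77363.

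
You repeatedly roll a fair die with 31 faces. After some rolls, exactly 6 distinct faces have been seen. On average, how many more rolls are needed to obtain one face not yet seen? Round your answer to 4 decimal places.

1.2400

Each roll yields a new face with probability (31-6)/31 = 25/31, so the wait is geometric with mean 31/25.
E = 31/25 = 1.24000.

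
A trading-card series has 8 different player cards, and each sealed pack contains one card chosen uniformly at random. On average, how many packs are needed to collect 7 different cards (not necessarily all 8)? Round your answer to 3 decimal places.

With k distinct cards already seen, the next new one arrives after an expected 8/(8-k) packs.
Sum over k = 0,...,6: E = 8/8 + 8/7 + 8/6 + ... + 8/3 + 8/2 = 13.7429.

13.743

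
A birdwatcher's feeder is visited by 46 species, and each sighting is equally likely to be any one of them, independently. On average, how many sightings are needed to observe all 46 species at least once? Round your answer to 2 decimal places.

203.17

After k distinct species have appeared, the next sighting gives a new one with probability (46-k)/46, so the expected wait for the (k+1)-th is 46/(46-k).
E[T] = 46/46 + 46/45 + 46/44 + ... + 46/2 + 46/1 = 46·H_{46}.
H_{46} = 4.417, so E[T] = 203.168.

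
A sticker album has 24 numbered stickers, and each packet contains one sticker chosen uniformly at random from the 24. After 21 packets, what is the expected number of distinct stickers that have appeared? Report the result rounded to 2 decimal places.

For each sticker, P(seen in 21 packets) = 1 - (23/24)^21 = 0.591.
By linearity of expectation, E[distinct seen] = 24·(1 - (23/24)^21) = 14.181.

14.18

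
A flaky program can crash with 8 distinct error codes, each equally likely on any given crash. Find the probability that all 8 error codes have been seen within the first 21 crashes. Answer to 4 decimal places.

0.5793

By inclusion–exclusion over which error codes are missing,
P(all seen) = Σ_{j=0}^{8} (-1)^j C(8,j)((8-j)/8)^21
= 1.00000 - 0.48446 + 0.06660 - 0.00290 + 0.00003 - 0.00000 + 0.00000 - 0.00000 + 0.00000
= 0.57927.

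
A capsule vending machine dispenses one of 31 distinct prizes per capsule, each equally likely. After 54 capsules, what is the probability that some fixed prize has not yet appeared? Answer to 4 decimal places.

0.1702

On each capsule the fixed prize fails to appear with probability 30/31.
P(still missing after 54) = (30/31)^54 = 0.17022.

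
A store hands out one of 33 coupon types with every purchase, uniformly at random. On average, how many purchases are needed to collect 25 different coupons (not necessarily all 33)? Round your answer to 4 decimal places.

45.2411

With k distinct coupons already seen, the next new one arrives after an expected 33/(33-k) purchases.
Sum over k = 0,...,24: E = 33/33 + 33/32 + 33/31 + ... + 33/10 + 33/9 = 45.24106.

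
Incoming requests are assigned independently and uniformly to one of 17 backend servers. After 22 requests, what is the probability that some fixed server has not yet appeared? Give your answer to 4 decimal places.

0.2635

Each request misses the fixed server with probability (17-1)/17 = 16/17, independently.
P(still missing after 22) = (16/17)^22 = 0.26349.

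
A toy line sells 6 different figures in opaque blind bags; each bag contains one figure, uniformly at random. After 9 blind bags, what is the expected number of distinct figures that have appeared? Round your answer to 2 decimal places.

4.84

For each figure, P(seen in 9 blind bags) = 1 - (5/6)^9 = 0.806.
By linearity of expectation, E[distinct seen] = 6·(1 - (5/6)^9) = 4.837.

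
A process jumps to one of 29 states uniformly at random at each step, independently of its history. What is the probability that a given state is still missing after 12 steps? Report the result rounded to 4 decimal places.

0.6563

On each step the fixed state fails to appear with probability 28/29.
P(still missing after 12) = (28/29)^12 = 0.65633.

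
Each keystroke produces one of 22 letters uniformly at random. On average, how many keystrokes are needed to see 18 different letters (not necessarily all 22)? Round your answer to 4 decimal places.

Going from k to k+1 distinct takes a geometric number of keystrokes with mean 22/(22-k).
Sum over k = 0,...,17: E = 22/22 + 22/21 + 22/20 + ... + 22/6 + 22/5 = 35.36456.

35.3646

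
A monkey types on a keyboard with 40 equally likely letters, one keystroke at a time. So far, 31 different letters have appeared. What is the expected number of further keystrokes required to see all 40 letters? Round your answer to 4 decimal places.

113.1587

From k distinct to k+1 distinct takes on average 40/(40-k) keystrokes.
Sum over k = 31,...,39: E = 40/9 + 40/8 + 40/7 + ... + 40/2 + 40/1 = 113.15873.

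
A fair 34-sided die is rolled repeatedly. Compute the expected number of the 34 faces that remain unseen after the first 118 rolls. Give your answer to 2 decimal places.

1.00

For each face, P(unseen after 118) = (33/34)^118 = 0.030.
By linearity of expectation, E[unseen] = 34·(33/34)^118 = 1.004.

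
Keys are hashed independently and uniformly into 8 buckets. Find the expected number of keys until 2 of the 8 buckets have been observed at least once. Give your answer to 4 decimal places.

Going from k to k+1 distinct takes a geometric number of keys with mean 8/(8-k).
Sum over k = 0,...,1: E = 8/8 + 8/7 = 2.14286.

2.1429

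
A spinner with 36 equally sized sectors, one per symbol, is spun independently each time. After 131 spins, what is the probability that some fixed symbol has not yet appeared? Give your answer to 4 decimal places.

0.0250

On each spin the fixed symbol fails to appear with probability 35/36.
P(still missing after 131) = (35/36)^131 = 0.02496.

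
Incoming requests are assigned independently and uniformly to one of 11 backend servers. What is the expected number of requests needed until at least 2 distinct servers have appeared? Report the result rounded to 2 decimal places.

2.10

Going from k to k+1 distinct takes a geometric number of requests with mean 11/(11-k).
Sum over k = 0,...,1: E = 11/11 + 11/10 = 2.100.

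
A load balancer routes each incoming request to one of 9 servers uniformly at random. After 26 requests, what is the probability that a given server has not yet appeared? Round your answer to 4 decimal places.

On each request the fixed server fails to appear with probability 8/9.
P(still missing after 26) = (8/9)^26 = 0.04678.

0.0468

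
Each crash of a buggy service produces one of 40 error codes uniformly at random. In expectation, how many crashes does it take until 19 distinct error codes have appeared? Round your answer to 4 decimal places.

Going from k to k+1 distinct takes a geometric number of crashes with mean 40/(40-k).
Sum over k = 0,...,18: E = 40/40 + 40/39 + 40/38 + ... + 40/23 + 40/22 = 25.32737.

25.3274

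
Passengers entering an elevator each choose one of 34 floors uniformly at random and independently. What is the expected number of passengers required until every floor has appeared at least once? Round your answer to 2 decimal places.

After k distinct floors have appeared, the next passenger gives a new one with probability (34-k)/34, so the expected wait for the (k+1)-th is 34/(34-k).
E[T] = 34/34 + 34/33 + 34/32 + ... + 34/2 + 34/1 = 34·H_{34}.
H_{34} = 4.118, so E[T] = 140.019.

140.02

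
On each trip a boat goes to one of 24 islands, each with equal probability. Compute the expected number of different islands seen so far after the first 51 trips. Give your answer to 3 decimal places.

21.261

For each island, P(seen in 51 trips) = 1 - (23/24)^51 = 0.8859.
By linearity of expectation, E[distinct seen] = 24·(1 - (23/24)^51) = 21.2612.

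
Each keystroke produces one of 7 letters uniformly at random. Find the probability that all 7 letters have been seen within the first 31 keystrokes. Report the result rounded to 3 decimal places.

Let A_i be the event that letter i is missing after 31 keystrokes. By inclusion–exclusion on the A_i,
P(all seen) = Σ_{j=0}^{7} (-1)^j C(7,j)((7-j)/7)^31
= 1.0000 - 0.0589 + 0.0006 - 0.0000 + 0.0000 - 0.0000 + 0.0000 - 0.0000
= 0.9418.

0.942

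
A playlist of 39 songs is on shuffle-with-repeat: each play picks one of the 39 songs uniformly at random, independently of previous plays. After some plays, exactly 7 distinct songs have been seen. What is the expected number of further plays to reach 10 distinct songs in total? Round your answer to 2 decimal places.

3.78

From k distinct to k+1 distinct takes on average 39/(39-k) plays.
Sum over k = 7,...,9: E = 39/32 + 39/31 + 39/30 = 3.777.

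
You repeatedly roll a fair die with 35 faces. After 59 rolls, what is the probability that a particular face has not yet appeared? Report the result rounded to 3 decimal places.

On each roll the fixed face fails to appear with probability 34/35.
P(still missing after 59) = (34/35)^59 = 0.1808.

0.181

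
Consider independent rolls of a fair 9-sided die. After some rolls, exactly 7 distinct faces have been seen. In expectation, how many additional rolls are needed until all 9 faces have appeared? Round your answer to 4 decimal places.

13.5000

The wait to go from k to k+1 distinct faces is geometric with mean 9/(9-k).
Sum over k = 7,...,8: E = 9/2 + 9/1 = 13.50000.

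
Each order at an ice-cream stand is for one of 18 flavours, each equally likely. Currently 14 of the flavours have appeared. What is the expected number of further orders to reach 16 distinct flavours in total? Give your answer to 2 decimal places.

With k distinct flavours already seen, the next new one takes an expected 18/(18-k) orders.
Sum over k = 14,...,15: E = 18/4 + 18/3 = 10.500.

10.50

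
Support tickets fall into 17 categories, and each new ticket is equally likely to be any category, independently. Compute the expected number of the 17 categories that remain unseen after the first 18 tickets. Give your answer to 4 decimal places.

For each category, P(unseen after 18) = (16/17)^18 = 0.33580.
By linearity of expectation, E[unseen] = 17·(16/17)^18 = 5.70858.

5.7086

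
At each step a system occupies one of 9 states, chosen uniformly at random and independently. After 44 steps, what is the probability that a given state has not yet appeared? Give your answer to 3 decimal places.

On each step the fixed state fails to appear with probability 8/9.
P(still missing after 44) = (8/9)^44 = 0.0056.

0.006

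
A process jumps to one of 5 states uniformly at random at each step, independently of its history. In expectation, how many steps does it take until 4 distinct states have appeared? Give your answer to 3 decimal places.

6.417

With k distinct states already seen, the next new one arrives after an expected 5/(5-k) steps.
Sum over k = 0,...,3: E = 5/5 + 5/4 + 5/3 + 5/2 = 6.4167.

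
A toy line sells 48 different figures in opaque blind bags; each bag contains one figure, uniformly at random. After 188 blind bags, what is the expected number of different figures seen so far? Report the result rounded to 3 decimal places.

For each figure, P(seen in 188 blind bags) = 1 - (47/48)^188 = 0.9809.
By linearity of expectation, E[distinct seen] = 48·(1 - (47/48)^188) = 47.0832.

47.083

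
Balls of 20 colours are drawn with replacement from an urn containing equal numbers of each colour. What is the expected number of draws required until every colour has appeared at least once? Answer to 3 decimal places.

Split into phases: going from k distinct to k+1 distinct takes on average 20/(20-k) draws.
E[T] = 20/20 + 20/19 + 20/18 + ... + 20/2 + 20/1 = 20·H_{20}.
H_{20} = 3.5977, so E[T] = 71.9548.

71.955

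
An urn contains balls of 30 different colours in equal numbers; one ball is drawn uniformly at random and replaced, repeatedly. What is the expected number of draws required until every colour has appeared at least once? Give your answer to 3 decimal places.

119.850

Split into phases: going from k distinct to k+1 distinct takes on average 30/(30-k) draws.
E[T] = 30/30 + 30/29 + 30/28 + ... + 30/2 + 30/1 = 30·H_{30}.
H_{30} = 3.9950, so E[T] = 119.8496.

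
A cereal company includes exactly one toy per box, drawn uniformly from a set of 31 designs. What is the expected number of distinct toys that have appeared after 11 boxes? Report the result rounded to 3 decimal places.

9.387

For each toy, P(seen in 11 boxes) = 1 - (30/31)^11 = 0.3028.
By linearity of expectation, E[distinct seen] = 31·(1 - (30/31)^11) = 9.3869.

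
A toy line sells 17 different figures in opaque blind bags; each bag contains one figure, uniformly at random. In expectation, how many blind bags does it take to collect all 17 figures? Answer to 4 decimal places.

58.4724

Split into phases: going from k distinct to k+1 distinct takes on average 17/(17-k) blind bags.
E[T] = 17/17 + 17/16 + 17/15 + ... + 17/2 + 17/1 = 17·H_{17}.
H_{17} = 3.43955, so E[T] = 58.47239.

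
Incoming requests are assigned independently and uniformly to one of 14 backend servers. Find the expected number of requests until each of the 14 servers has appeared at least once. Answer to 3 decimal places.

45.522

Split into phases: going from k distinct to k+1 distinct takes on average 14/(14-k) requests.
E[T] = 14/14 + 14/13 + 14/12 + ... + 14/2 + 14/1 = 14·H_{14}.
H_{14} = 3.2516, so E[T] = 45.5219.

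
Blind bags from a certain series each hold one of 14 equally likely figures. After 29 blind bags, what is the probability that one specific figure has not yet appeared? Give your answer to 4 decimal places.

0.1166

On each blind bag the fixed figure fails to appear with probability 13/14.
P(still missing after 29) = (13/14)^29 = 0.11659.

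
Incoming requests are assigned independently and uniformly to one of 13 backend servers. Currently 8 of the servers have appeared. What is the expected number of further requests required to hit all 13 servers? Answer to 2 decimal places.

29.68

From k distinct to k+1 distinct takes on average 13/(13-k) requests.
Sum over k = 8,...,12: E = 13/5 + 13/4 + 13/3 + 13/2 + 13/1 = 29.683.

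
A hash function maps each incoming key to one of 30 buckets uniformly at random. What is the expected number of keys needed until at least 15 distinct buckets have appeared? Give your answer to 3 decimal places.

With k distinct buckets already seen, the next new one arrives after an expected 30/(30-k) keys.
Sum over k = 0,...,14: E = 30/30 + 30/29 + 30/28 + ... + 30/17 + 30/16 = 20.3027.

20.303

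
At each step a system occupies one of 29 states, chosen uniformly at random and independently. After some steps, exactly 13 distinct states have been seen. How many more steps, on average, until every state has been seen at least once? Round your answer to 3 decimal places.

From k distinct to k+1 distinct takes on average 29/(29-k) steps.
Sum over k = 13,...,28: E = 29/16 + 29/15 + 29/14 + ... + 29/2 + 29/1 = 98.0411.

98.041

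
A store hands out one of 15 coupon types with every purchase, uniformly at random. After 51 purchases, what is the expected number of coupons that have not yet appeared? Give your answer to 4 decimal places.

0.4446

For each coupon, P(unseen after 51) = (14/15)^51 = 0.02964.
By linearity of expectation, E[unseen] = 15·(14/15)^51 = 0.44460.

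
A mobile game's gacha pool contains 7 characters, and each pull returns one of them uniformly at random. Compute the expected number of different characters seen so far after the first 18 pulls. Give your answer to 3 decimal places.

For each character, P(seen in 18 pulls) = 1 - (6/7)^18 = 0.9376.
By linearity of expectation, E[distinct seen] = 7·(1 - (6/7)^18) = 6.5634.

6.563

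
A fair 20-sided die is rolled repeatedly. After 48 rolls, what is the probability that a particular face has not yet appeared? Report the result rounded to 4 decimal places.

Each roll misses the fixed face with probability (20-1)/20 = 19/20, independently.
P(still missing after 48) = (19/20)^48 = 0.08526.

0.0853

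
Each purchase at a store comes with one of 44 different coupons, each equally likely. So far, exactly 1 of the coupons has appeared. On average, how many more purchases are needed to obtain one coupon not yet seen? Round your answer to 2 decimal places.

The number of purchases until the next new coupon is geometric with success probability 43/44, so its mean is 44/43.
E = 44/43 = 1.023.

1.02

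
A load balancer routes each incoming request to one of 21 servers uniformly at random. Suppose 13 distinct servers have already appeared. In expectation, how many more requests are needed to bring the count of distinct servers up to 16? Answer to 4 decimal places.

From k distinct to k+1 distinct takes on average 21/(21-k) requests.
Sum over k = 13,...,15: E = 21/8 + 21/7 + 21/6 = 9.12500.

9.1250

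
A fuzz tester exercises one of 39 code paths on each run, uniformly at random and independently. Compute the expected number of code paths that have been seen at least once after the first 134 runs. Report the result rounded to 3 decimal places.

For each code path, P(seen in 134 runs) = 1 - (38/39)^134 = 0.9692.
By linearity of expectation, E[distinct seen] = 39·(1 - (38/39)^134) = 37.7994.

37.799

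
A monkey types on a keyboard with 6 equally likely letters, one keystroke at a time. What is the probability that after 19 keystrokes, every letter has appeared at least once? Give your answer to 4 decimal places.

Let A_i be the event that letter i is missing after 19 keystrokes. By inclusion–exclusion on the A_i,
P(all seen) = Σ_{j=0}^{6} (-1)^j C(6,j)((6-j)/6)^19
= 1.00000 - 0.18781 + 0.00677 - 0.00004 + 0.00000 - 0.00000 + 0.00000
= 0.81892.

0.8189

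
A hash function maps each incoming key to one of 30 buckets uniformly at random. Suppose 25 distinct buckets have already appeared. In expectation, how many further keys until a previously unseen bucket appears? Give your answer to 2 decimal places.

Each key yields a new bucket with probability (30-25)/30 = 5/30, so the wait is geometric with mean 30/5.
E = 30/5 = 6.000.

6.00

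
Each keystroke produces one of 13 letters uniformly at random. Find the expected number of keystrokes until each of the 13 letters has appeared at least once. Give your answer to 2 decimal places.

The wait to go from k to k+1 distinct letters is geometric with mean 13/(13-k).
E[T] = 13/13 + 13/12 + 13/11 + ... + 13/2 + 13/1 = 13·H_{13}.
H_{13} = 3.180, so E[T] = 41.342.

41.34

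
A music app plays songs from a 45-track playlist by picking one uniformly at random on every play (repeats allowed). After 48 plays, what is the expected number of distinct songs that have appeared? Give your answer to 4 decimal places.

For each song, P(seen in 48 plays) = 1 - (44/45)^48 = 0.65996.
By linearity of expectation, E[distinct seen] = 45·(1 - (44/45)^48) = 29.69828.

29.6983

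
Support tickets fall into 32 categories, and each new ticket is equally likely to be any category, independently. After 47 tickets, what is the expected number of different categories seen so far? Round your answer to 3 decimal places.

24.804

For each category, P(seen in 47 tickets) = 1 - (31/32)^47 = 0.7751.
By linearity of expectation, E[distinct seen] = 32·(1 - (31/32)^47) = 24.8038.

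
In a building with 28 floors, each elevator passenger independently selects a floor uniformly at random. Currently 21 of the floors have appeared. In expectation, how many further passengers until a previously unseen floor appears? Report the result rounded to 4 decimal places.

4.0000

Each passenger yields a new floor with probability (28-21)/28 = 7/28, so the wait is geometric with mean 28/7.
E = 28/7 = 4.00000.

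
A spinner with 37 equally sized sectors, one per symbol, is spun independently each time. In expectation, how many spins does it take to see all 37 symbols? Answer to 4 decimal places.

Split into phases: going from k distinct to k+1 distinct takes on average 37/(37-k) spins.
E[T] = 37/37 + 37/36 + 37/35 + ... + 37/2 + 37/1 = 37·H_{37}.
H_{37} = 4.20159, so E[T] = 155.45869.

155.4587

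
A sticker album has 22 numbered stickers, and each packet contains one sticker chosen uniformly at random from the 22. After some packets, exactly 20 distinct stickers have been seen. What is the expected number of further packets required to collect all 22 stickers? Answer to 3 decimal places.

The wait to go from k to k+1 distinct stickers is geometric with mean 22/(22-k).
Sum over k = 20,...,21: E = 22/2 + 22/1 = 33.0000.

33.000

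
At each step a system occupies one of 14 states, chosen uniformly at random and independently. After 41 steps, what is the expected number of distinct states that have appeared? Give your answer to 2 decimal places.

13.33

For each state, P(seen in 41 steps) = 1 - (13/14)^41 = 0.952.
By linearity of expectation, E[distinct seen] = 14·(1 - (13/14)^41) = 13.329.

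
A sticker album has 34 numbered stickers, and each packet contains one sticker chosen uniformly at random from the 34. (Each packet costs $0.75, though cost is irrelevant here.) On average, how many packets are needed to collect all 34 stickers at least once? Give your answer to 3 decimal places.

140.019

Split into phases: going from k distinct to k+1 distinct takes on average 34/(34-k) packets.
E[T] = 34/34 + 34/33 + 34/32 + ... + 34/2 + 34/1 = 34·H_{34}.
H_{34} = 4.1182, so E[T] = 140.0191.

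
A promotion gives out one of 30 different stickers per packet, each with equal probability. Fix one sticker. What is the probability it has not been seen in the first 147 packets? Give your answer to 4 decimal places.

Each packet misses the fixed sticker with probability (30-1)/30 = 29/30, independently.
P(still missing after 147) = (29/30)^147 = 0.00685.

0.0068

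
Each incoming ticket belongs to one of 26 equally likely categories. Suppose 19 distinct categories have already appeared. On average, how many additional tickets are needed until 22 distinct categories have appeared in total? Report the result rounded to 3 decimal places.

The wait to go from k to k+1 distinct categories is geometric with mean 26/(26-k).
Sum over k = 19,...,21: E = 26/7 + 26/6 + 26/5 = 13.2476.

13.248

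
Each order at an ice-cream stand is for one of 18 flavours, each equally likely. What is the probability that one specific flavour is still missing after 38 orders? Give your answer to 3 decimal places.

0.114

Each order misses the fixed flavour with probability (18-1)/18 = 17/18, independently.
P(still missing after 38) = (17/18)^38 = 0.1139.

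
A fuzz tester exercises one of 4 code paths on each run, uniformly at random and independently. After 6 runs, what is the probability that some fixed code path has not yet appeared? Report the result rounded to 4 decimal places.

On each run the fixed code path fails to appear with probability 3/4.
P(still missing after 6) = (3/4)^6 = 0.17798.

0.1780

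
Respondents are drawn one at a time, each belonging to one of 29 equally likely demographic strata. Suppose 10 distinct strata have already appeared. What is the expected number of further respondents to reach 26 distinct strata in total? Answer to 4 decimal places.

The wait to go from k to k+1 distinct strata is geometric with mean 29/(29-k).
Sum over k = 10,...,25: E = 29/19 + 29/18 + 29/17 + ... + 29/5 + 29/4 = 49.71778.

49.7178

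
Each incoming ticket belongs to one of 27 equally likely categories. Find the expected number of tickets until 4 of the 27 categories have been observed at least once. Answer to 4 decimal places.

Going from k to k+1 distinct takes a geometric number of tickets with mean 27/(27-k).
Sum over k = 0,...,3: E = 27/27 + 27/26 + 27/25 + 27/24 = 4.24346.

4.2435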